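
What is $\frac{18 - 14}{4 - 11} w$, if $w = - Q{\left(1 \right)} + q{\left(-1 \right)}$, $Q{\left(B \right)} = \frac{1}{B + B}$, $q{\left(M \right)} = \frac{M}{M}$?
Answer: $- \frac{2}{7} \approx -0.28571$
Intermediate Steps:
$q{\left(M \right)} = 1$
$Q{\left(B \right)} = \frac{1}{2 B}$
$w = \frac{1}{2}$ ($w = - \frac{1}{2 \cdot 1} + 1 = - \frac{1}{2} + 1 = \frac{1}{2} \approx 0.5$)
$\frac{18 - 14}{4 - 11} w = \frac{18 - 14}{4 - 11} \cdot \frac{1}{2} = \frac{4}{-7} \cdot \frac{1}{2} = 4 \left(- \frac{1}{7}\right) \frac{1}{2} = \left(- \frac{4}{7}\right) \frac{1}{2} = - \frac{2}{7}$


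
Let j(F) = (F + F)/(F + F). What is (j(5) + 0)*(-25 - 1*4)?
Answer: -29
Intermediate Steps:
j(F) = 1 (j(F) = (2*F)/((2*F)) = (2*F)*(1/(2*F)) = 1)
(j(5) + 0)*(-25 - 1*4) = (1 + 0)*(-25 - 1*4) = 1*(-25 - 4) = 1*(-29) = -29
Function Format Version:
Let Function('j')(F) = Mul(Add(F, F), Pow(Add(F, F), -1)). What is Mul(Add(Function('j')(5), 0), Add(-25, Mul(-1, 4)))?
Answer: -29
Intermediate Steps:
Function('j')(F) = 1 (Function('j')(F) = Mul(Mul(2, F), Pow(Mul(2, F), -1)) = Mul(Mul(2, F), Mul(Rational(1, 2), Pow(F, -1))) = 1)
Mul(Add(Function('j')(5), 0), Add(-25, Mul(-1, 4))) = Mul(Add(1, 0), Add(-25, Mul(-1, 4))) = Mul(1, Add(-25, -4)) = Mul(1, -29) = -29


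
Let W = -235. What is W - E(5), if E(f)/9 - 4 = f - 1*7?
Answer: -253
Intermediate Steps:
E(f) = -27 + 9*f (E(f) = 36 + 9*(f - 1*7) = 36 + 9*(f - 7) = 36 + 9*(-7 + f) = 36 + (-63 + 9*f) = -27 + 9*f)
W - E(5) = -235 - (-27 + 9*5) = -235 - (-27 + 45) = -235 - 1*18 = -235 - 18 = -253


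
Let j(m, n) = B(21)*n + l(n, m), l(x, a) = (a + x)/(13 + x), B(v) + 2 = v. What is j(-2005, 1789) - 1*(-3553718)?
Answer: 3232525701/901 ≈ 3.5877e+6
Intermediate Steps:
B(v) = -2 + v
l(x, a) = (a + x)/(13 + x)
j(m, n) = 19*n + (m + n)/(13 + n) (j(m, n) = (-2 + 21)*n + (m + n)/(13 + n) = 19*n + (m + n)/(13 + n))
j(-2005, 1789) - 1*(-3553718) = (-2005 + 1789 + 19*1789*(13 + 1789))/(13 + 1789) - 1*(-3553718) = (-2005 + 1789 + 19*1789*1802)/1802 + 3553718 = (-2005 + 1789 + 61251782)/1802 + 3553718 = (1/1802)*61251566 + 3553718 = 30625783/901 + 3553718 = 3232525701/901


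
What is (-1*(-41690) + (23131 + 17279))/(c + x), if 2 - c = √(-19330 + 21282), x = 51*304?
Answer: 318260650/60108521 + 82100*√122/60108521 ≈ 5.3099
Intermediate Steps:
x = 15504
c = 2 - 4*√122 (c = 2 - √(-19330 + 21282) = 2 - √1952 = 2 - 4*√122 ≈ -42.181)
(-1*(-41690) + (23131 + 17279))/(c + x) = (-1*(-41690) + (23131 + 17279))/((2 - 4*√122) + 15504) = (41690 + 40410)/(15506 - 4*√122) = 82100/(15506 - 4*√122)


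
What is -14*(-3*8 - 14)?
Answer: 532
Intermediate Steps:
-14*(-3*8 - 14) = -14*(-24 - 14) = -14*(-38) = 532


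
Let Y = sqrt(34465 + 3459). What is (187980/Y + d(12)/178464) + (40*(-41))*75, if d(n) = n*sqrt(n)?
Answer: -123000 + sqrt(3)/7436 + 93990*sqrt(9481)/9481 ≈ -1.2203e+5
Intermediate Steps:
d(n) = n**(3/2)
Y = 2*sqrt(9481) (Y = sqrt(37924) = 2*sqrt(9481) ≈ 194.74)
(187980/Y + d(12)/178464) + (40*(-41))*75 = (187980/((2*sqrt(9481))) + 12**(3/2)/178464) + (40*(-41))*75 = (187980*(sqrt(9481)/18962) + (24*sqrt(3))*(1/178464)) - 1640*75 = (93990*sqrt(9481)/9481 + sqrt(3)/7436) - 123000 = (sqrt(3)/7436 + 93990*sqrt(9481)/9481) - 123000 = -123000 + sqrt(3)/7436 + 93990*sqrt(9481)/9481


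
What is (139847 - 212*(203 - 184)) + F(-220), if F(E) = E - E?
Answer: 135819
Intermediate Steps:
F(E) = 0
(139847 - 212*(203 - 184)) + F(-220) = (139847 - 212*(203 - 184)) + 0 = (139847 - 212*19) + 0 = (139847 - 4028) + 0 = 135819 + 0 = 135819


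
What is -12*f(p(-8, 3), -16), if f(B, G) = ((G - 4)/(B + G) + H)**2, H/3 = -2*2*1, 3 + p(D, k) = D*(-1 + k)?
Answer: -76800/49 ≈ -1567.3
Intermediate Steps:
p(D, k) = -3 + D*(-1 + k)
H = -12 (H = 3*(-2*2*1) = 3*(-4*1) = 3*(-4) = -12)
f(B, G) = (-12 + (-4 + G)/(B + G))**2 (f(B, G) = ((G - 4)/(B + G) - 12)**2 = ((-4 + G)/(B + G) - 12)**2 = (-12 + (-4 + G)/(B + G))**2)
-12*f(p(-8, 3), -16) = -12*(4 + 11*(-16) + 12*(-3 - 1*(-8) - 8*3))**2/((-3 - 1*(-8) - 8*3) - 16)**2 = -12*(4 - 176 + 12*(-3 + 8 - 24))**2/((-3 + 8 - 24) - 16)**2 = -12*(4 - 176 + 12*(-19))**2/(-19 - 16)**2 = -12*(4 - 176 - 228)**2/(-35)**2 = -12*(-400)**2/1225 = -12*160000/1225 = -12*6400/49 = -76800/49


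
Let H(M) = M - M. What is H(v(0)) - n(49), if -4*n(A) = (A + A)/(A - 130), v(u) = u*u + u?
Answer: -49/162 ≈ -0.30247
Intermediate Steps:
v(u) = u + u² (v(u) = u² + u = u + u²)
n(A) = -A/(2*(-130 + A)) (n(A) = -(A + A)/(4*(A - 130)) = -2*A/(4*(-130 + A)) = -A/(2*(-130 + A)))
H(M) = 0
H(v(0)) - n(49) = 0 - (-1)*49/(-260 + 2*49) = 0 - (-1)*49/(-260 + 98) = 0 - (-1)*49/(-162) = 0 - (-1)*49*(-1)/162 = 0 - 1*49/162 = 0 - 49/162 = -49/162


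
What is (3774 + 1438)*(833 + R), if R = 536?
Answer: 7135228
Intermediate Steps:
(3774 + 1438)*(833 + R) = (3774 + 1438)*(833 + 536) = 5212*1369 = 7135228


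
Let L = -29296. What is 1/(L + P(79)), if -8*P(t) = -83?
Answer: -8/234285 ≈ -3.4146e-5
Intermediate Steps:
P(t) = 83/8 (P(t) = -⅛*(-83) = 83/8)
1/(L + P(79)) = 1/(-29296 + 83/8) = 1/(-234285/8) = -8/234285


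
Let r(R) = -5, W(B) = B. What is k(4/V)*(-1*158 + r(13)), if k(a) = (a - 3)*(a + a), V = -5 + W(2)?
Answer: -16952/9 ≈ -1883.6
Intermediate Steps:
V = -3 (V = -5 + 2 = -3)
k(a) = 2*a*(-3 + a) (k(a) = (-3 + a)*(2*a) = 2*a*(-3 + a))
k(4/V)*(-1*158 + r(13)) = (2*(4/(-3))*(-3 + 4/(-3)))*(-1*158 - 5) = (2*(4*(-⅓))*(-3 + 4*(-⅓)))*(-158 - 5) = (2*(-4/3)*(-3 - 4/3))*(-163) = (2*(-4/3)*(-13/3))*(-163) = (104/9)*(-163) = -16952/9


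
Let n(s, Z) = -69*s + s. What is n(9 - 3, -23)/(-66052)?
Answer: 102/16513 ≈ 0.0061769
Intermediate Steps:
n(s, Z) = -68*s
n(9 - 3, -23)/(-66052) = -68*(9 - 3)/(-66052) = -68*6*(-1/66052) = -408*(-1/66052) = 102/16513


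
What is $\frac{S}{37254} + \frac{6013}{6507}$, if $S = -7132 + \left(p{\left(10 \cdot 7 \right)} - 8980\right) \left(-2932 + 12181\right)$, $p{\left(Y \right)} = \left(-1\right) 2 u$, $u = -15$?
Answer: $- \frac{12820533916}{5771709} \approx -2221.3$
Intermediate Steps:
$p{\left(Y \right)} = 30$ ($p{\left(Y \right)} = \left(-1\right) 2 \left(-15\right) = \left(-2\right) \left(-15\right) = 30$)
$S = -82785682$ ($S = -7132 + \left(30 - 8980\right) \left(-2932 + 12181\right) = -7132 - 82778550 = -82785682$)
$\frac{S}{37254} + \frac{6013}{6507} = - \frac{82785682}{37254} + \frac{6013}{6507} = \left(-82785682\right) \frac{1}{37254} + 6013 \cdot \frac{1}{6507} = - \frac{5913263}{2661} + \frac{6013}{6507} = - \frac{12820533916}{5771709}$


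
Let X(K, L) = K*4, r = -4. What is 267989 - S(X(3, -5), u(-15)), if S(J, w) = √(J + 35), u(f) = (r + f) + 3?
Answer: 267989 - √47 ≈ 2.6798e+5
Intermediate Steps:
X(K, L) = 4*K
u(f) = -1 + f (u(f) = (-4 + f) + 3 = -1 + f)
S(J, w) = √(35 + J)
267989 - S(X(3, -5), u(-15)) = 267989 - √(35 + 4*3) = 267989 - √(35 + 12) = 267989 - √47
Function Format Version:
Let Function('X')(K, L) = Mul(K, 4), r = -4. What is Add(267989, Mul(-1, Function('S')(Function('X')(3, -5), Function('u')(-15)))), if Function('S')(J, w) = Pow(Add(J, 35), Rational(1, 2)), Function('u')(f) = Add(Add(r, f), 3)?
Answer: Add(267989, Mul(-1, Pow(47, Rational(1, 2)))) ≈ 2.6798e+5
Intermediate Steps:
Function('X')(K, L) = Mul(4, K)
Function('u')(f) = Add(-1, f) (Function('u')(f) = Add(Add(-4, f), 3) = Add(-1, f))
Function('S')(J, w) = Pow(Add(35, J), Rational(1, 2))
Add(267989, Mul(-1, Function('S')(Function('X')(3, -5), Function('u')(-15)))) = Add(267989, Mul(-1, Pow(Add(35, Mul(4, 3)), Rational(1, 2)))) = Add(267989, Mul(-1, Pow(Add(35, 12), Rational(1, 2)))) = Add(267989, Mul(-1, Pow(47, Rational(1, 2))))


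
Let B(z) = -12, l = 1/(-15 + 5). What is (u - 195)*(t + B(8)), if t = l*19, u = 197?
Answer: -139/5 ≈ -27.800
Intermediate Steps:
l = -1/10 (l = 1/(-10) = -1/10 ≈ -0.10000)
t = -19/10 (t = -1/10*19 = -19/10 ≈ -1.9000)
(u - 195)*(t + B(8)) = (197 - 195)*(-19/10 - 12) = 2*(-139/10) = -139/5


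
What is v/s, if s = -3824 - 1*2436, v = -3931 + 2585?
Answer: 673/3130 ≈ 0.21502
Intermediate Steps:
v = -1346
s = -6260 (s = -3824 - 2436 = -6260)
v/s = -1346/(-6260) = -1346*(-1/6260) = 673/3130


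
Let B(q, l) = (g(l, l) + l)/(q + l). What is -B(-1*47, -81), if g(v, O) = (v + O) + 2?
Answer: -241/128 ≈ -1.8828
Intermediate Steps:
g(v, O) = 2 + O + v (g(v, O) = (O + v) + 2 = 2 + O + v)
B(q, l) = (2 + 3*l)/(l + q) (B(q, l) = ((2 + l + l) + l)/(q + l) = ((2 + 2*l) + l)/(l + q) = (2 + 3*l)/(l + q))
-B(-1*47, -81) = -(2 + 3*(-81))/(-81 - 1*47) = -(2 - 243)/(-81 - 47) = -(-241)/(-128) = -(-1)*(-241)/128 = -1*241/128 = -241/128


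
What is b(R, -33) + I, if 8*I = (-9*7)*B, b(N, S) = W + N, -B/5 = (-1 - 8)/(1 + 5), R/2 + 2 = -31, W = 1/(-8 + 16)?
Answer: -1999/16 ≈ -124.94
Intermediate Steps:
W = ⅛ (W = 1/8 = ⅛ ≈ 0.12500)
R = -66 (R = -4 + 2*(-31) = -4 - 62 = -66)
B = 15/2 (B = -5*(-1 - 8)/(1 + 5) = -(-45)/6 = -5*(-3/2) = 15/2 ≈ 7.5000)
b(N, S) = ⅛ + N
I = -945/16 (I = (-9*7*(15/2))/8 = (-63*15/2)/8 = (⅛)*(-945/2) = -945/16 ≈ -59.063)
b(R, -33) + I = (⅛ - 66) - 945/16 = -527/8 - 945/16 = -1999/16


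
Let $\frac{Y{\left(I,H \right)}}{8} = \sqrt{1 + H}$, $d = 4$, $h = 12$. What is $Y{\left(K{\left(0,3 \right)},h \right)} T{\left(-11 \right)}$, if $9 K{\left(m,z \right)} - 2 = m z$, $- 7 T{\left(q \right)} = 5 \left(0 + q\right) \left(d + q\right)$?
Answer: $- 440 \sqrt{13} \approx -1586.4$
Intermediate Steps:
$T{\left(q \right)} = - \frac{5 q \left(4 + q\right)}{7}$ ($T{\left(q \right)} = - \frac{5 \left(0 + q\right) \left(4 + q\right)}{7} = - \frac{5 q \left(4 + q\right)}{7}$)
$K{\left(m,z \right)} = \frac{2}{9} + \frac{m z}{9}$
$Y{\left(I,H \right)} = 8 \sqrt{1 + H}$
$Y{\left(K{\left(0,3 \right)},h \right)} T{\left(-11 \right)} = 8 \sqrt{1 + 12} \left(\left(- \frac{5}{7}\right) \left(-11\right) \left(4 - 11\right)\right) = 8 \sqrt{13} \left(\left(- \frac{5}{7}\right) \left(-11\right) \left(-7\right)\right) = 8 \sqrt{13} \left(-55\right) = - 440 \sqrt{13}$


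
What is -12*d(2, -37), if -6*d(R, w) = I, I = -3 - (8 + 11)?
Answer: -44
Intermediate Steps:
I = -22 (I = -3 - 1*19 = -3 - 19 = -22)
d(R, w) = 11/3 (d(R, w) = -⅙*(-22) = 11/3)
-12*d(2, -37) = -12*11/3 = -44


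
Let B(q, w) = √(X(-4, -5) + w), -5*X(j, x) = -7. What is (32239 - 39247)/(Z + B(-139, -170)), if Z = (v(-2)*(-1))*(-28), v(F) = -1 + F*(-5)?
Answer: -2943360/106121 + 2336*I*√4215/106121 ≈ -27.736 + 1.4291*I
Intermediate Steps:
v(F) = -1 - 5*F
X(j, x) = 7/5 (X(j, x) = -⅕*(-7) = 7/5)
B(q, w) = √(7/5 + w)
Z = 252 (Z = ((-1 - 5*(-2))*(-1))*(-28) = ((-1 + 10)*(-1))*(-28) = (9*(-1))*(-28) = -9*(-28) = 252)
(32239 - 39247)/(Z + B(-139, -170)) = (32239 - 39247)/(252 + √(35 + 25*(-170))/5) = -7008/(252 + √(35 - 4250)/5) = -7008/(252 + √(-4215)/5) = -7008/(252 + (I*√4215)/5) = -7008/(252 + I*√4215/5)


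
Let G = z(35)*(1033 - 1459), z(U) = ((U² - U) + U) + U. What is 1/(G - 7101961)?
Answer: -1/7638721 ≈ -1.3091e-7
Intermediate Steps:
z(U) = U + U² (z(U) = U² + U = U + U²)
G = -536760 (G = (35*(1 + 35))*(1033 - 1459) = (35*36)*(-426) = 1260*(-426) = -536760)
1/(G - 7101961) = 1/(-536760 - 7101961) = 1/(-7638721) = -1/7638721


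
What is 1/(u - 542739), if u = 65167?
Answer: -1/477572 ≈ -2.0939e-6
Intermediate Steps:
1/(u - 542739) = 1/(65167 - 542739) = 1/(-477572) = -1/477572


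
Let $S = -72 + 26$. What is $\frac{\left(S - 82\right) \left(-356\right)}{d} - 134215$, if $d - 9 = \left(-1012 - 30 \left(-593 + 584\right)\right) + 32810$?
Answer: $- \frac{4305168987}{32077} \approx -1.3421 \cdot 10^{5}$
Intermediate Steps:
$S = -46$
$d = 32077$ ($d = 9 + \left(\left(-1012 - 30 \left(-593 + 584\right)\right) + 32810\right) = 9 + \left(\left(-1012 - -270\right) + 32810\right) = 9 + \left(\left(-1012 + 270\right) + 32810\right) = 9 + \left(-742 + 32810\right) = 9 + 32068 = 32077$)
$\frac{\left(S - 82\right) \left(-356\right)}{d} - 134215 = \frac{\left(-46 - 82\right) \left(-356\right)}{32077} - 134215 = \left(-46 - 82\right) \left(-356\right) \frac{1}{32077} - 134215 = \left(-128\right) \left(-356\right) \frac{1}{32077} - 134215 = 45568 \cdot \frac{1}{32077} - 134215 = \frac{45568}{32077} - 134215 = - \frac{4305168987}{32077}$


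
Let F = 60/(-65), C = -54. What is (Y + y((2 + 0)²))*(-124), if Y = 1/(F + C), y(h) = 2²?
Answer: -176266/357 ≈ -493.74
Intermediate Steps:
y(h) = 4
F = -12/13 (F = 60*(-1/65) = -12/13 ≈ -0.92308)
Y = -13/714 (Y = 1/(-12/13 - 54) = 1/(-714/13) = -13/714 ≈ -0.018207)
(Y + y((2 + 0)²))*(-124) = (-13/714 + 4)*(-124) = (2843/714)*(-124) = -176266/357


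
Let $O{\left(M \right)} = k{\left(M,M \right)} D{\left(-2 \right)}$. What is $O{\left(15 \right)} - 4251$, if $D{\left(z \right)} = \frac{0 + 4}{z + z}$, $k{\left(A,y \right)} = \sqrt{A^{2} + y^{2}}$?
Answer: $-4251 - 15 \sqrt{2} \approx -4272.2$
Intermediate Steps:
$D{\left(z \right)} = \frac{2}{z}$ ($D{\left(z \right)} = \frac{4}{2 z} = 4 \frac{1}{2 z} = \frac{2}{z}$)
$O{\left(M \right)} = - \sqrt{2} \sqrt{M^{2}}$ ($O{\left(M \right)} = \sqrt{M^{2} + M^{2}} \frac{2}{-2} = \sqrt{2 M^{2}} \cdot 2 \left(- \frac{1}{2}\right) = \sqrt{2} \sqrt{M^{2}} \left(-1\right) = - \sqrt{2} \sqrt{M^{2}}$)
$O{\left(15 \right)} - 4251 = - \sqrt{2} \sqrt{15^{2}} - 4251 = - \sqrt{2} \sqrt{225} - 4251 = \left(-1\right) \sqrt{2} \cdot 15 - 4251 = - 15 \sqrt{2} - 4251 = -4251 - 15 \sqrt{2}$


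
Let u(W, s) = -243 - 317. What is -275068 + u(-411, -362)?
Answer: -275628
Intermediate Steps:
u(W, s) = -560
-275068 + u(-411, -362) = -275068 - 560 = -275628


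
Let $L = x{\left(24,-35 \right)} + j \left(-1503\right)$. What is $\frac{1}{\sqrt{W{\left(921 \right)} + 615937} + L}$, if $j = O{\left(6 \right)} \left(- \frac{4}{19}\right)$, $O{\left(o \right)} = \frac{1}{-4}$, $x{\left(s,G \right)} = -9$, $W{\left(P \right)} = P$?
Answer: $\frac{15903}{109941731} + \frac{3971 \sqrt{5098}}{219883462} \approx 0.0014341$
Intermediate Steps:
$O{\left(o \right)} = - \frac{1}{4}$
$j = \frac{1}{19}$ ($j = - \frac{\left(-4\right) \frac{1}{19}}{4} = \left(- \frac{1}{4}\right) \left(- \frac{4}{19}\right) = \frac{1}{19} \approx 0.052632$)
$L = - \frac{1674}{19}$ ($L = -9 + \frac{1}{19} \left(-1503\right) = -9 - \frac{1503}{19} = - \frac{1674}{19} \approx -88.105$)
$\frac{1}{\sqrt{W{\left(921 \right)} + 615937} + L} = \frac{1}{\sqrt{921 + 615937} - \frac{1674}{19}} = \frac{1}{\sqrt{616858} - \frac{1674}{19}} = \frac{1}{11 \sqrt{5098} - \frac{1674}{19}} = \frac{1}{- \frac{1674}{19} + 11 \sqrt{5098}}$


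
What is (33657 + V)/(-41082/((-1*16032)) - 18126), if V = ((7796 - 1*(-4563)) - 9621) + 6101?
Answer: -679936/289975 ≈ -2.3448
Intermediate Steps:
V = 8839 (V = ((7796 + 4563) - 9621) + 6101 = (12359 - 9621) + 6101 = 2738 + 6101 = 8839)
(33657 + V)/(-41082/((-1*16032)) - 18126) = (33657 + 8839)/(-41082/((-1*16032)) - 18126) = 42496/(-41082/(-16032) - 18126) = 42496/(-41082*(-1/16032) - 18126) = 42496/(41/16 - 18126) = 42496/(-289975/16) = 42496*(-16/289975) = -679936/289975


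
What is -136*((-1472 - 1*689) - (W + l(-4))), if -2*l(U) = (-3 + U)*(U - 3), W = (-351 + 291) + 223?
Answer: 312732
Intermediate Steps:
W = 163 (W = -60 + 223 = 163)
l(U) = -(-3 + U)²/2 (l(U) = -(-3 + U)*(U - 3)/2 = -(-3 + U)*(-3 + U)/2 = -(-3 + U)²/2)
-136*((-1472 - 1*689) - (W + l(-4))) = -136*((-1472 - 1*689) - (163 - (-3 - 4)²/2)) = -136*((-1472 - 689) - (163 - ½*(-7)²)) = -136*(-2161 - (163 - ½*49)) = -136*(-2161 - (163 - 49/2)) = -136*(-2161 - 1*277/2) = -136*(-2161 - 277/2) = -136*(-4599/2) = 312732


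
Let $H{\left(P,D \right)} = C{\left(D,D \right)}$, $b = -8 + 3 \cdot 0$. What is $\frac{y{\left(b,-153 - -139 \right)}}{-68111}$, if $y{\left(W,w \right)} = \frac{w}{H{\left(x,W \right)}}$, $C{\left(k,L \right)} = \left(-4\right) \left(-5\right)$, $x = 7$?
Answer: $\frac{7}{681110} \approx 1.0277 \cdot 10^{-5}$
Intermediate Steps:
$C{\left(k,L \right)} = 20$
$b = -8$ ($b = -8 + 0 = -8$)
$H{\left(P,D \right)} = 20$
$y{\left(W,w \right)} = \frac{w}{20}$
$\frac{y{\left(b,-153 - -139 \right)}}{-68111} = \frac{\frac{1}{20} \left(-153 - -139\right)}{-68111} = \frac{-153 + 139}{20} \left(- \frac{1}{68111}\right) = \frac{1}{20} \left(-14\right) \left(- \frac{1}{68111}\right) = \left(- \frac{7}{10}\right) \left(- \frac{1}{68111}\right) = \frac{7}{681110}$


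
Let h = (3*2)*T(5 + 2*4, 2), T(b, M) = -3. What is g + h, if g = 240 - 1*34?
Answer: 188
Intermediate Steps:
h = -18 (h = (3*2)*(-3) = 6*(-3) = -18)
g = 206 (g = 240 - 34 = 206)
g + h = 206 - 18 = 188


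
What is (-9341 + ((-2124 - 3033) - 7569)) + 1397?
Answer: -20670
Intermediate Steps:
(-9341 + ((-2124 - 3033) - 7569)) + 1397 = (-9341 + (-5157 - 7569)) + 1397 = (-9341 - 12726) + 1397 = -22067 + 1397 = -20670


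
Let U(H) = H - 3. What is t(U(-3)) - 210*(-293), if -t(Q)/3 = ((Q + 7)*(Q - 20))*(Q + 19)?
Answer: 62544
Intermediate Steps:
U(H) = -3 + H
t(Q) = -3*(-20 + Q)*(7 + Q)*(19 + Q) (t(Q) = -3*(Q + 7)*(Q - 20)*(Q + 19) = -3*(7 + Q)*(-20 + Q)*(19 + Q) = -3*(-20 + Q)*(7 + Q)*(19 + Q))
t(U(-3)) - 210*(-293) = (7980 - 18*(-3 - 3)**2 - 3*(-3 - 3)**3 + 1161*(-3 - 3)) - 210*(-293) = (7980 - 18*(-6)**2 - 3*(-6)**3 + 1161*(-6)) + 61530 = (7980 - 18*36 - 3*(-216) - 6966) + 61530 = (7980 - 648 + 648 - 6966) + 61530 = 1014 + 61530 = 62544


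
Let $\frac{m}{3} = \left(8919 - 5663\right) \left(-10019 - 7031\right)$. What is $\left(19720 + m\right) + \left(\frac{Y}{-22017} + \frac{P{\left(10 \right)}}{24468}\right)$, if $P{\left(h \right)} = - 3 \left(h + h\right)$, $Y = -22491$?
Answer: $- \frac{2491912098224592}{14964221} \approx -1.6652 \cdot 10^{8}$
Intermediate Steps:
$m = -166544400$ ($m = 3 \left(8919 - 5663\right) \left(-10019 - 7031\right) = 3 \cdot 3256 \left(-17050\right) = 3 \left(-55514800\right) = -166544400$)
$P{\left(h \right)} = - 6 h$ ($P{\left(h \right)} = - 3 \cdot 2 h = - 6 h$)
$\left(19720 + m\right) + \left(\frac{Y}{-22017} + \frac{P{\left(10 \right)}}{24468}\right) = \left(19720 - 166544400\right) + \left(- \frac{22491}{-22017} + \frac{\left(-6\right) 10}{24468}\right) = -166524680 - - \frac{15249688}{14964221} = -166524680 + \left(\frac{7497}{7339} - \frac{5}{2039}\right) = -166524680 + \frac{15249688}{14964221} = - \frac{2491912098224592}{14964221}$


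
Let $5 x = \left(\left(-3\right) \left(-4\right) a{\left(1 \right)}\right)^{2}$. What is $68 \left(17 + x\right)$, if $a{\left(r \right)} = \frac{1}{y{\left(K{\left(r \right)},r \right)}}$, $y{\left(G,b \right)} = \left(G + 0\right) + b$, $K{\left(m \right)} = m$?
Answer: $\frac{8228}{5} \approx 1645.6$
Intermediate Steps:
$y{\left(G,b \right)} = G + b$
$a{\left(r \right)} = \frac{1}{2 r}$ ($a{\left(r \right)} = \frac{1}{r + r} = \frac{1}{2 r}$)
$x = \frac{36}{5}$ ($x = \frac{\left(\left(-3\right) \left(-4\right) \frac{1}{2 \cdot 1}\right)^{2}}{5} = \frac{\left(12 \cdot \frac{1}{2} \cdot 1\right)^{2}}{5} = \frac{\left(12 \cdot \frac{1}{2}\right)^{2}}{5} = \frac{6^{2}}{5} = \frac{1}{5} \cdot 36 = \frac{36}{5} \approx 7.2$)
$68 \left(17 + x\right) = 68 \left(17 + \frac{36}{5}\right) = 68 \cdot \frac{121}{5} = \frac{8228}{5}$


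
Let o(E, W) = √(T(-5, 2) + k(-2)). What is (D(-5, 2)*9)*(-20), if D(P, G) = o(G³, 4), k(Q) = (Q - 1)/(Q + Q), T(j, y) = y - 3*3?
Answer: -450*I ≈ -450.0*I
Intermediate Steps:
T(j, y) = -9 + y (T(j, y) = y - 9 = -9 + y)
k(Q) = (-1 + Q)/(2*Q) (k(Q) = (-1 + Q)/((2*Q)) = (-1 + Q)*(1/(2*Q)) = (-1 + Q)/(2*Q))
o(E, W) = 5*I/2 (o(E, W) = √((-9 + 2) + (½)*(-1 - 2)/(-2)) = √(-7 + (½)*(-½)*(-3)) = √(-7 + ¾) = √(-25/4) = 5*I/2)
D(P, G) = 5*I/2
(D(-5, 2)*9)*(-20) = ((5*I/2)*9)*(-20) = (45*I/2)*(-20) = -450*I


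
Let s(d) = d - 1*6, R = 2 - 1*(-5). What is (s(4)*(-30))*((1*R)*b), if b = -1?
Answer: -420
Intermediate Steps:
R = 7 (R = 2 + 5 = 7)
s(d) = -6 + d (s(d) = d - 6 = -6 + d)
(s(4)*(-30))*((1*R)*b) = ((-6 + 4)*(-30))*((1*7)*(-1)) = (-2*(-30))*(7*(-1)) = 60*(-7) = -420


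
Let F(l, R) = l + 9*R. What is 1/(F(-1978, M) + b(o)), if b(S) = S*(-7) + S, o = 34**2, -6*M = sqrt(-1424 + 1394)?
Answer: -17828/158918927 + 3*I*sqrt(30)/158918927 ≈ -0.00011218 + 1.034e-7*I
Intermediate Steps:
M = -I*sqrt(30)/6 (M = -sqrt(-1424 + 1394)/6 = -I*sqrt(30)/6 ≈ -0.91287*I)
o = 1156
b(S) = -6*S (b(S) = -7*S + S = -6*S)
1/(F(-1978, M) + b(o)) = 1/((-1978 + 9*(-I*sqrt(30)/6)) - 6*1156) = 1/((-1978 - 3*I*sqrt(30)/2) - 6936) = 1/(-8914 - 3*I*sqrt(30)/2)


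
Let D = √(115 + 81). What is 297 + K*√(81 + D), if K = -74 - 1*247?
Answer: 297 - 321*√95 ≈ -2831.7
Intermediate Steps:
K = -321 (K = -74 - 247 = -321)
D = 14 (D = √196 = 14)
297 + K*√(81 + D) = 297 - 321*√(81 + 14) = 297 - 321*√95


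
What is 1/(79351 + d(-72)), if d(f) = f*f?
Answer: 1/84535 ≈ 1.1829e-5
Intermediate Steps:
d(f) = f²
1/(79351 + d(-72)) = 1/(79351 + (-72)²) = 1/(79351 + 5184) = 1/84535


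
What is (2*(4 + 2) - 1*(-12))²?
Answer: 576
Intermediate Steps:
(2*(4 + 2) - 1*(-12))² = (2*6 + 12)² = (12 + 12)² = 24² = 576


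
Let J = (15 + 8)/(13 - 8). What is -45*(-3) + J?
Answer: 698/5 ≈ 139.60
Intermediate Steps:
J = 23/5 ≈ 4.6000
-45*(-3) + J = -45*(-3) + 23/5 = 135 + 23/5 = 698/5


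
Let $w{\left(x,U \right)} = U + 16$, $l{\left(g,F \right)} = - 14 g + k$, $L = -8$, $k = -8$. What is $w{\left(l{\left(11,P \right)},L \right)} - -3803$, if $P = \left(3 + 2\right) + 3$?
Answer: $3811$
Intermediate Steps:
$P = 8$ ($P = 5 + 3 = 8$)
$l{\left(g,F \right)} = -8 - 14 g$ ($l{\left(g,F \right)} = - 14 g - 8 = -8 - 14 g$)
$w{\left(x,U \right)} = 16 + U$
$w{\left(l{\left(11,P \right)},L \right)} - -3803 = \left(16 - 8\right) - -3803 = 8 + 3803 = 3811$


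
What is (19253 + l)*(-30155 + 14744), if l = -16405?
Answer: -43890528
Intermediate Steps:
(19253 + l)*(-30155 + 14744) = (19253 - 16405)*(-30155 + 14744) = 2848*(-15411) = -43890528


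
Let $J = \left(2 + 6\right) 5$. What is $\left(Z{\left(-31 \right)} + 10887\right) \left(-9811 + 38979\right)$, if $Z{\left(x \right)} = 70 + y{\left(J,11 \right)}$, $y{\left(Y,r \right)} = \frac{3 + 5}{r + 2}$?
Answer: $\frac{4154952432}{13} \approx 3.1961 \cdot 10^{8}$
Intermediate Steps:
$J = 40$ ($J = 8 \cdot 5 = 40$)
$y{\left(Y,r \right)} = \frac{8}{2 + r}$
$Z{\left(x \right)} = \frac{918}{13}$ ($Z{\left(x \right)} = 70 + \frac{8}{2 + 11} = 70 + \frac{8}{13} = \frac{918}{13}$)
$\left(Z{\left(-31 \right)} + 10887\right) \left(-9811 + 38979\right) = \left(\frac{918}{13} + 10887\right) \left(-9811 + 38979\right) = \frac{142449}{13} \cdot 29168 = \frac{4154952432}{13}$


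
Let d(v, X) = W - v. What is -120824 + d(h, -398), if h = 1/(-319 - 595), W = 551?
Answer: -109929521/914 ≈ -1.2027e+5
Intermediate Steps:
h = -1/914 (h = 1/(-914) = -1/914 ≈ -0.0010941)
d(v, X) = 551 - v
-120824 + d(h, -398) = -120824 + (551 - 1*(-1/914)) = -120824 + (551 + 1/914) = -120824 + 503615/914 = -109929521/914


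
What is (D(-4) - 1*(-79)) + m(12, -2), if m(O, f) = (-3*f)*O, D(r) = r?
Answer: 147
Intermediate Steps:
m(O, f) = -3*O*f
(D(-4) - 1*(-79)) + m(12, -2) = (-4 - 1*(-79)) - 3*12*(-2) = (-4 + 79) + 72 = 75 + 72 = 147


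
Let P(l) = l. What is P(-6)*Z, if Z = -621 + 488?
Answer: 798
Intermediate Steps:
Z = -133
P(-6)*Z = -6*(-133) = 798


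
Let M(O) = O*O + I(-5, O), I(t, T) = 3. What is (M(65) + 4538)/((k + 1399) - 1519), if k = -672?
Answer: -487/44 ≈ -11.068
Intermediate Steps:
M(O) = 3 + O² (M(O) = O*O + 3 = O² + 3 = 3 + O²)
(M(65) + 4538)/((k + 1399) - 1519) = ((3 + 65²) + 4538)/((-672 + 1399) - 1519) = ((3 + 4225) + 4538)/(727 - 1519) = (4228 + 4538)/(-792) = 8766*(-1/792) = -487/44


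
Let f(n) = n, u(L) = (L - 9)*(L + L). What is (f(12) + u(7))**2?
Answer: 256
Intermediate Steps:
u(L) = 2*L*(-9 + L) (u(L) = (-9 + L)*(2*L) = 2*L*(-9 + L))
(f(12) + u(7))**2 = (12 + 2*7*(-9 + 7))**2 = (12 + 2*7*(-2))**2 = (12 - 28)**2 = (-16)**2 = 256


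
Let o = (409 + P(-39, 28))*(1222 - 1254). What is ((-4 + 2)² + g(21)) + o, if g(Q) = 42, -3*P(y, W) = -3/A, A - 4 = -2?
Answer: -13058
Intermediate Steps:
A = 2 (A = 4 - 2 = 2)
P(y, W) = ½ (P(y, W) = -(-1)/2 = -⅓*(-3/2) = ½)
o = -13104 (o = (409 + ½)*(1222 - 1254) = (819/2)*(-32) = -13104)
((-4 + 2)² + g(21)) + o = ((-4 + 2)² + 42) - 13104 = ((-2)² + 42) - 13104 = (4 + 42) - 13104 = 46 - 13104 = -13058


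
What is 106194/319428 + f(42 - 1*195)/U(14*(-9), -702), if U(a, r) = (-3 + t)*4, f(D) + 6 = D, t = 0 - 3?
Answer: 1481603/212952 ≈ 6.9575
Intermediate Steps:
t = -3
f(D) = -6 + D
U(a, r) = -24 (U(a, r) = (-3 - 3)*4 = -6*4 = -24)
106194/319428 + f(42 - 1*195)/U(14*(-9), -702) = 106194/319428 + (-6 + (42 - 1*195))/(-24) = 106194*(1/319428) + (-6 + (42 - 195))*(-1/24) = 17699/53238 + (-6 - 153)*(-1/24) = 17699/53238 - 159*(-1/24) = 17699/53238 + 53/8 = 1481603/212952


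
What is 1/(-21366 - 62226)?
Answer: -1/83592 ≈ -1.1963e-5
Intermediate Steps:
1/(-21366 - 62226) = 1/(-83592) = -1/83592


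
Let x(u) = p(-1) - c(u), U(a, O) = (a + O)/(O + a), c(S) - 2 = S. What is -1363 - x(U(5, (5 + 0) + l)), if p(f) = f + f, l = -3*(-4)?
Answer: -1358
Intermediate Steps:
l = 12
c(S) = 2 + S
p(f) = 2*f
U(a, O) = 1 (U(a, O) = (O + a)/(O + a) = 1)
x(u) = -4 - u (x(u) = 2*(-1) - (2 + u) = -2 + (-2 - u) = -4 - u)
-1363 - x(U(5, (5 + 0) + l)) = -1363 - (-4 - 1*1) = -1363 - (-4 - 1) = -1363 - 1*(-5) = -1363 + 5 = -1358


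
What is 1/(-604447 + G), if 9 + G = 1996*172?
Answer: -1/261144 ≈ -3.8293e-6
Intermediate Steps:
G = 343303 (G = -9 + 1996*172 = -9 + 343312 = 343303)
1/(-604447 + G) = 1/(-604447 + 343303) = 1/(-261144) = -1/261144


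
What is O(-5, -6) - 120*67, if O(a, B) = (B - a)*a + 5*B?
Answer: -8065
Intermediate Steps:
O(a, B) = 5*B + a*(B - a) (O(a, B) = a*(B - a) + 5*B = 5*B + a*(B - a))
O(-5, -6) - 120*67 = (-1*(-5)² + 5*(-6) - 6*(-5)) - 120*67 = (-1*25 - 30 + 30) - 8040 = (-25 - 30 + 30) - 8040 = -25 - 8040 = -8065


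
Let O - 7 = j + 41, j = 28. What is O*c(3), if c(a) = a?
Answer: 228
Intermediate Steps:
O = 76 (O = 7 + (28 + 41) = 7 + 69 = 76)
O*c(3) = 76*3 = 228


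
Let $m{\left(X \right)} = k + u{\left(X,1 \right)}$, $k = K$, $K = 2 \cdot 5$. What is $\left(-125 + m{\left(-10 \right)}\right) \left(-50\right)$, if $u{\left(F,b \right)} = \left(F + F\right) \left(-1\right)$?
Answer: $4750$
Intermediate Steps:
$u{\left(F,b \right)} = - 2 F$ ($u{\left(F,b \right)} = 2 F \left(-1\right) = - 2 F$)
$K = 10$
$k = 10$
$m{\left(X \right)} = 10 - 2 X$
$\left(-125 + m{\left(-10 \right)}\right) \left(-50\right) = \left(-125 + \left(10 - -20\right)\right) \left(-50\right) = \left(-125 + \left(10 + 20\right)\right) \left(-50\right) = \left(-125 + 30\right) \left(-50\right) = \left(-95\right) \left(-50\right) = 4750$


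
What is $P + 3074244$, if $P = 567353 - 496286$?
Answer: $3145311$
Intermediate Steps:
$P = 71067$
$P + 3074244 = 71067 + 3074244 = 3145311$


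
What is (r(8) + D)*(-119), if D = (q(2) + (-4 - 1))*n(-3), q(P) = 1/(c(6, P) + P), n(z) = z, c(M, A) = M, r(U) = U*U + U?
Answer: -82467/8 ≈ -10308.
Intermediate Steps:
r(U) = U + U² (r(U) = U² + U = U + U²)
q(P) = 1/(6 + P)
D = 117/8 (D = (1/(6 + 2) + (-4 - 1))*(-3) = (1/8 - 5)*(-3) = (⅛ - 5)*(-3) = -39/8*(-3) = 117/8 ≈ 14.625)
(r(8) + D)*(-119) = (8*(1 + 8) + 117/8)*(-119) = (8*9 + 117/8)*(-119) = (72 + 117/8)*(-119) = (693/8)*(-119) = -82467/8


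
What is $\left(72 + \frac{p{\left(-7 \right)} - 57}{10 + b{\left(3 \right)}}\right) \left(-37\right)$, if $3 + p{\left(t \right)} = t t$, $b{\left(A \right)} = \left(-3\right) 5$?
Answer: $- \frac{13727}{5} \approx -2745.4$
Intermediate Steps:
$b{\left(A \right)} = -15$
$p{\left(t \right)} = -3 + t^{2}$ ($p{\left(t \right)} = -3 + t t = -3 + t^{2}$)
$\left(72 + \frac{p{\left(-7 \right)} - 57}{10 + b{\left(3 \right)}}\right) \left(-37\right) = \left(72 + \frac{\left(-3 + \left(-7\right)^{2}\right) - 57}{10 - 15}\right) \left(-37\right) = \left(72 + \frac{\left(-3 + 49\right) - 57}{-5}\right) \left(-37\right) = \left(72 + \left(46 - 57\right) \left(- \frac{1}{5}\right)\right) \left(-37\right) = \left(72 - - \frac{11}{5}\right) \left(-37\right) = \left(72 + \frac{11}{5}\right) \left(-37\right) = \frac{371}{5} \left(-37\right) = - \frac{13727}{5}$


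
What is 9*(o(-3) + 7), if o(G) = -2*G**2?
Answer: -99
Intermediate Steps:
9*(o(-3) + 7) = 9*(-2*(-3)**2 + 7) = 9*(-2*9 + 7) = 9*(-18 + 7) = 9*(-11) = -99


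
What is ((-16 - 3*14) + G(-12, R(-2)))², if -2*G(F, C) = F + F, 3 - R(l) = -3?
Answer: 2116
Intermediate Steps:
R(l) = 6 (R(l) = 3 - 1*(-3) = 3 + 3 = 6)
G(F, C) = -F (G(F, C) = -(F + F)/2 = -F)
((-16 - 3*14) + G(-12, R(-2)))² = ((-16 - 3*14) - 1*(-12))² = ((-16 - 42) + 12)² = (-58 + 12)² = (-46)² = 2116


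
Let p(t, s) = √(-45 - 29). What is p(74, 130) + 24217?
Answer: 24217 + I*√74 ≈ 24217.0 + 8.6023*I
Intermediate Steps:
p(t, s) = I*√74 (p(t, s) = √(-74) = I*√74)
p(74, 130) + 24217 = I*√74 + 24217 = 24217 + I*√74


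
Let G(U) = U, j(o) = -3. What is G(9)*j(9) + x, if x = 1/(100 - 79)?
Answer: -566/21 ≈ -26.952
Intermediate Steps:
x = 1/21 ≈ 0.047619
G(9)*j(9) + x = 9*(-3) + 1/21 = -27 + 1/21 = -566/21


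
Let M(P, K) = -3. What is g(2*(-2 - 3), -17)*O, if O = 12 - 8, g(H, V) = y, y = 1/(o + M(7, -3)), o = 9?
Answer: 2/3 ≈ 0.66667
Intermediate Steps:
y = 1/6 (y = 1/(9 - 3) = 1/6 ≈ 0.16667)
g(H, V) = 1/6
O = 4
g(2*(-2 - 3), -17)*O = (1/6)*4 = 2/3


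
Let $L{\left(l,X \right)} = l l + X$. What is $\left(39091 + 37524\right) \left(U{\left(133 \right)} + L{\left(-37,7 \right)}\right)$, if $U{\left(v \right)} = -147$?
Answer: $94159835$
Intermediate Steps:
$L{\left(l,X \right)} = X + l^{2}$ ($L{\left(l,X \right)} = l^{2} + X = X + l^{2}$)
$\left(39091 + 37524\right) \left(U{\left(133 \right)} + L{\left(-37,7 \right)}\right) = \left(39091 + 37524\right) \left(-147 + \left(7 + \left(-37\right)^{2}\right)\right) = 76615 \left(-147 + \left(7 + 1369\right)\right) = 76615 \left(-147 + 1376\right) = 76615 \cdot 1229 = 94159835$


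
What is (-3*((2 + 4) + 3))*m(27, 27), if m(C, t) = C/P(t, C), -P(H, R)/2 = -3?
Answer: -243/2 ≈ -121.50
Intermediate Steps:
P(H, R) = 6 (P(H, R) = -2*(-3) = 6)
m(C, t) = C/6
(-3*((2 + 4) + 3))*m(27, 27) = (-3*((2 + 4) + 3))*((1/6)*27) = -3*(6 + 3)*(9/2) = -3*9*(9/2) = -27*9/2 = -243/2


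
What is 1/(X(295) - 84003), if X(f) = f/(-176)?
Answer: -176/14784823 ≈ -1.1904e-5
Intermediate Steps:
X(f) = -f/176 (X(f) = f*(-1/176) = -f/176)
1/(X(295) - 84003) = 1/(-1/176*295 - 84003) = 1/(-295/176 - 84003) = 1/(-14784823/176) = -176/14784823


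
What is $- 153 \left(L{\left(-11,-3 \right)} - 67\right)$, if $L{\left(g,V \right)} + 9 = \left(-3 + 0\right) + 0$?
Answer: $12087$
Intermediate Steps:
$L{\left(g,V \right)} = -12$ ($L{\left(g,V \right)} = -9 + \left(\left(-3 + 0\right) + 0\right) = -9 + \left(-3 + 0\right) = -9 - 3 = -12$)
$- 153 \left(L{\left(-11,-3 \right)} - 67\right) = - 153 \left(-12 - 67\right) = \left(-153\right) \left(-79\right) = 12087$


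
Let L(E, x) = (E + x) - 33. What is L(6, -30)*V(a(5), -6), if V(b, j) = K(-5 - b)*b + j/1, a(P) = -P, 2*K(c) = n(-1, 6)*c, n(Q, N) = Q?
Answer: 342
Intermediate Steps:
K(c) = -c/2 (K(c) = (-c)/2 = -c/2)
L(E, x) = -33 + E + x
V(b, j) = j + b*(5/2 + b/2) (V(b, j) = (-(-5 - b)/2)*b + j/1 = (5/2 + b/2)*b + j*1 = b*(5/2 + b/2) + j = j + b*(5/2 + b/2))
L(6, -30)*V(a(5), -6) = (-33 + 6 - 30)*(-6 + (-1*5)*(5 - 1*5)/2) = -57*(-6 + (½)*(-5)*(5 - 5)) = -57*(-6 + (½)*(-5)*0) = -57*(-6 + 0) = -57*(-6) = 342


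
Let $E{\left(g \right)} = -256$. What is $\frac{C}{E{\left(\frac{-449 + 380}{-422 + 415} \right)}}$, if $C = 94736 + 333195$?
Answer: $- \frac{427931}{256} \approx -1671.6$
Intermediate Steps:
$C = 427931$
$\frac{C}{E{\left(\frac{-449 + 380}{-422 + 415} \right)}} = \frac{427931}{-256} = 427931 \left(- \frac{1}{256}\right) = - \frac{427931}{256}$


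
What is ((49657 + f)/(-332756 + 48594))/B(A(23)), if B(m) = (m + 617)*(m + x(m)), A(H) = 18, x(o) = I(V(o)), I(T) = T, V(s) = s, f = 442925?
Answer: -82097/1082657220 ≈ -7.5829e-5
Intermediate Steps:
x(o) = o
B(m) = 2*m*(617 + m) (B(m) = (m + 617)*(m + m) = (617 + m)*(2*m) = 2*m*(617 + m))
((49657 + f)/(-332756 + 48594))/B(A(23)) = ((49657 + 442925)/(-332756 + 48594))/((2*18*(617 + 18))) = (492582/(-284162))/((2*18*635)) = (492582*(-1/284162))/22860 = -246291/142081*1/22860 = -82097/1082657220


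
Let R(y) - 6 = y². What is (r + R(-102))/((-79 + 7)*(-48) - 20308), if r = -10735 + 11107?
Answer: -5391/8426 ≈ -0.63980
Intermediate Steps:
R(y) = 6 + y²
r = 372
(r + R(-102))/((-79 + 7)*(-48) - 20308) = (372 + (6 + (-102)²))/((-79 + 7)*(-48) - 20308) = (372 + (6 + 10404))/(-72*(-48) - 20308) = (372 + 10410)/(3456 - 20308) = 10782/(-16852) = 10782*(-1/16852) = -5391/8426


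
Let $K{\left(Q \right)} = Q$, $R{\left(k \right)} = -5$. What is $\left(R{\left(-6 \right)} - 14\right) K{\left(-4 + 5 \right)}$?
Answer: $-19$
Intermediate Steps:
$\left(R{\left(-6 \right)} - 14\right) K{\left(-4 + 5 \right)} = \left(-5 - 14\right) \left(-4 + 5\right) = \left(-19\right) 1 = -19$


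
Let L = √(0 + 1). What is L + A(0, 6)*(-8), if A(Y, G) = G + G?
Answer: -95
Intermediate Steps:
A(Y, G) = 2*G
L = 1 (L = √1 = 1)
L + A(0, 6)*(-8) = 1 + (2*6)*(-8) = 1 + 12*(-8) = 1 - 96 = -95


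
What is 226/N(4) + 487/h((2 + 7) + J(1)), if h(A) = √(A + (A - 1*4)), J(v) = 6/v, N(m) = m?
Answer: 113/2 + 487*√26/26 ≈ 152.01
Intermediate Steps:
h(A) = √(-4 + 2*A) (h(A) = √(A + (A - 4)) = √(A + (-4 + A)) = √(-4 + 2*A))
226/N(4) + 487/h((2 + 7) + J(1)) = 226/4 + 487/(√(-4 + 2*((2 + 7) + 6/1))) = 226*(¼) + 487/(√(-4 + 2*(9 + 6*1))) = 113/2 + 487/(√(-4 + 2*(9 + 6))) = 113/2 + 487/(√(-4 + 2*15)) = 113/2 + 487/(√(-4 + 30)) = 113/2 + 487/(√26) = 113/2 + 487*(√26/26) = 113/2 + 487*√26/26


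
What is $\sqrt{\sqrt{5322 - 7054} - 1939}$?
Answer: $\sqrt{-1939 + 2 i \sqrt{433}} \approx 0.4725 + 44.037 i$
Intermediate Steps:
$\sqrt{\sqrt{5322 - 7054} - 1939} = \sqrt{\sqrt{-1732} - 1939} = \sqrt{2 i \sqrt{433} - 1939} = \sqrt{-1939 + 2 i \sqrt{433}}$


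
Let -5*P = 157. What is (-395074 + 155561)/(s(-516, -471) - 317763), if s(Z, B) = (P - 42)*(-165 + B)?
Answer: 1197565/1355403 ≈ 0.88355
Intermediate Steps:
P = -157/5 (P = -⅕*157 = -157/5 ≈ -31.400)
s(Z, B) = 12111 - 367*B/5 (s(Z, B) = (-157/5 - 42)*(-165 + B) = -367*(-165 + B)/5 = 12111 - 367*B/5)
(-395074 + 155561)/(s(-516, -471) - 317763) = (-395074 + 155561)/((12111 - 367/5*(-471)) - 317763) = -239513/((12111 + 172857/5) - 317763) = -239513/(233412/5 - 317763) = -239513/(-1355403/5) = -239513*(-5/1355403) = 1197565/1355403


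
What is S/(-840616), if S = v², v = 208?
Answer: -5408/105077 ≈ -0.051467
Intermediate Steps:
S = 43264 (S = 208² = 43264)
S/(-840616) = 43264/(-840616) = 43264*(-1/840616) = -5408/105077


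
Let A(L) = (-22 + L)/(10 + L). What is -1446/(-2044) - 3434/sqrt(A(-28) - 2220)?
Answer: 723/1022 + 10302*I*sqrt(19955)/19955 ≈ 0.70744 + 72.928*I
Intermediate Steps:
A(L) = (-22 + L)/(10 + L)
-1446/(-2044) - 3434/sqrt(A(-28) - 2220) = -1446/(-2044) - 3434/sqrt((-22 - 28)/(10 - 28) - 2220) = -1446*(-1/2044) - 3434/sqrt(-50/(-18) - 2220) = 723/1022 - 3434/sqrt(-1/18*(-50) - 2220) = 723/1022 - 3434/sqrt(25/9 - 2220) = 723/1022 - 3434*(-3*I*sqrt(19955)/19955) = 723/1022 - (-10302)*I*sqrt(19955)/19955 = 723/1022 + 10302*I*sqrt(19955)/19955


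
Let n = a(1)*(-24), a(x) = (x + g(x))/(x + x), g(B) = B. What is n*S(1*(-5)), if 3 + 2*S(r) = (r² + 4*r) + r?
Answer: 36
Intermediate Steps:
a(x) = 1 (a(x) = (x + x)/(x + x) = (2*x)/((2*x)) = (2*x)*(1/(2*x)) = 1)
S(r) = -3/2 + r²/2 + 5*r/2 (S(r) = -3/2 + ((r² + 4*r) + r)/2 = -3/2 + (r² + 5*r)/2 = -3/2 + (r²/2 + 5*r/2) = -3/2 + r²/2 + 5*r/2)
n = -24 (n = 1*(-24) = -24)
n*S(1*(-5)) = -24*(-3/2 + (1*(-5))²/2 + 5*(1*(-5))/2) = -24*(-3/2 + (½)*(-5)² + (5/2)*(-5)) = -24*(-3/2 + (½)*25 - 25/2) = -24*(-3/2 + 25/2 - 25/2) = -24*(-3/2) = 36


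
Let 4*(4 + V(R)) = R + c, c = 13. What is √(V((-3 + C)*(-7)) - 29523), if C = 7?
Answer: I*√118123/2 ≈ 171.85*I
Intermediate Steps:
V(R) = -¾ + R/4 (V(R) = -4 + (R + 13)/4 = -4 + (13 + R)/4 = -4 + (13/4 + R/4) = -¾ + R/4)
√(V((-3 + C)*(-7)) - 29523) = √((-¾ + ((-3 + 7)*(-7))/4) - 29523) = √((-¾ + (4*(-7))/4) - 29523) = √((-¾ + (¼)*(-28)) - 29523) = √((-¾ - 7) - 29523) = √(-31/4 - 29523) = √(-118123/4) = I*√118123/2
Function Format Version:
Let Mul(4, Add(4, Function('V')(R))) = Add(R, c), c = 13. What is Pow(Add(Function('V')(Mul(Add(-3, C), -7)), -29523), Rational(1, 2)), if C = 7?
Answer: Mul(Rational(1, 2), I, Pow(118123, Rational(1, 2))) ≈ Mul(171.85, I)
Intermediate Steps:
Function('V')(R) = Add(Rational(-3, 4), Mul(Rational(1, 4), R)) (Function('V')(R) = Add(-4, Mul(Rational(1, 4), Add(R, 13))) = Add(-4, Mul(Rational(1, 4), Add(13, R))) = Add(-4, Add(Rational(13, 4), Mul(Rational(1, 4), R))) = Add(Rational(-3, 4), Mul(Rational(1, 4), R)))
Pow(Add(Function('V')(Mul(Add(-3, C), -7)), -29523), Rational(1, 2)) = Pow(Add(Add(Rational(-3, 4), Mul(Rational(1, 4), Mul(Add(-3, 7), -7))), -29523), Rational(1, 2)) = Pow(Add(Add(Rational(-3, 4), Mul(Rational(1, 4), Mul(4, -7))), -29523), Rational(1, 2)) = Pow(Add(Add(Rational(-3, 4), Mul(Rational(1, 4), -28)), -29523), Rational(1, 2)) = Pow(Add(Add(Rational(-3, 4), -7), -29523), Rational(1, 2)) = Pow(Add(Rational(-31, 4), -29523), Rational(1, 2)) = Pow(Rational(-118123, 4), Rational(1, 2)) = Mul(Rational(1, 2), I, Pow(118123, Rational(1, 2)))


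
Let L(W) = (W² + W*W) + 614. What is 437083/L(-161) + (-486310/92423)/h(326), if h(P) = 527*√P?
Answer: 437083/52456 - 243155*√326/7939228123 ≈ 8.3318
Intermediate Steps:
L(W) = 614 + 2*W² (L(W) = (W² + W²) + 614 = 2*W² + 614 = 614 + 2*W²)
437083/L(-161) + (-486310/92423)/h(326) = 437083/(614 + 2*(-161)²) + (-486310/92423)/((527*√326)) = 437083/(614 + 2*25921) + (-486310*1/92423)*(√326/171802) = 437083/(614 + 51842) - 243155*√326/7939228123 = 437083/52456 - 243155*√326/7939228123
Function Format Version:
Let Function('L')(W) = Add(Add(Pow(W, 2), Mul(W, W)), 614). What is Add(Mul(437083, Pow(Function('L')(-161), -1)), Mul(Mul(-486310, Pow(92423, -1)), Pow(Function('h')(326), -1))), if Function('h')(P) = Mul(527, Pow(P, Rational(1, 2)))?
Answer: Add(Rational(437083, 52456), Mul(Rational(-243155, 7939228123), Pow(326, Rational(1, 2)))) ≈ 8.3318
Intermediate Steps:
Function('L')(W) = Add(614, Mul(2, Pow(W, 2))) (Function('L')(W) = Add(Add(Pow(W, 2), Pow(W, 2)), 614) = Add(Mul(2, Pow(W, 2)), 614) = Add(614, Mul(2, Pow(W, 2))))
Add(Mul(437083, Pow(Function('L')(-161), -1)), Mul(Mul(-486310, Pow(92423, -1)), Pow(Function('h')(326), -1))) = Add(Mul(437083, Pow(Add(614, Mul(2, Pow(-161, 2))), -1)), Mul(Mul(-486310, Pow(92423, -1)), Pow(Mul(527, Pow(326, Rational(1, 2))), -1))) = Add(Mul(437083, Pow(Add(614, Mul(2, 25921)), -1)), Mul(Mul(-486310, Rational(1, 92423)), Mul(Rational(1, 171802), Pow(326, Rational(1, 2))))) = Add(Mul(437083, Pow(Add(614, 51842), -1)), Mul(Rational(-486310, 92423), Mul(Rational(1, 171802), Pow(326, Rational(1, 2))))) = Add(Mul(437083, Pow(52456, -1)), Mul(Rational(-243155, 7939228123), Pow(326, Rational(1, 2)))) = Add(Mul(437083, Rational(1, 52456)), Mul(Rational(-243155, 7939228123), Pow(326, Rational(1, 2)))) = Add(Rational(437083, 52456), Mul(Rational(-243155, 7939228123), Pow(326, Rational(1, 2))))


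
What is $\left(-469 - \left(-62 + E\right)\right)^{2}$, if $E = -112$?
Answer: $87025$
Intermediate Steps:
$\left(-469 - \left(-62 + E\right)\right)^{2} = \left(-469 + \left(62 - -112\right)\right)^{2} = \left(-469 + \left(62 + 112\right)\right)^{2} = \left(-469 + 174\right)^{2} = \left(-295\right)^{2} = 87025$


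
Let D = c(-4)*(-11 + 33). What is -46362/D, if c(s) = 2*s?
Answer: 23181/88 ≈ 263.42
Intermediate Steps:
D = -176 (D = (2*(-4))*(-11 + 33) = -8*22 = -176)
-46362/D = -46362/(-176) = -46362*(-1/176) = 23181/88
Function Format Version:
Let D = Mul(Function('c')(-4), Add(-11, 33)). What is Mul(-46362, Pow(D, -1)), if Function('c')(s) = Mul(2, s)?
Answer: Rational(23181, 88) ≈ 263.42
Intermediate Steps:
D = -176 (D = Mul(Mul(2, -4), Add(-11, 33)) = Mul(-8, 22) = -176)
Mul(-46362, Pow(D, -1)) = Mul(-46362, Pow(-176, -1)) = Mul(-46362, Rational(-1, 176)) = Rational(23181, 88)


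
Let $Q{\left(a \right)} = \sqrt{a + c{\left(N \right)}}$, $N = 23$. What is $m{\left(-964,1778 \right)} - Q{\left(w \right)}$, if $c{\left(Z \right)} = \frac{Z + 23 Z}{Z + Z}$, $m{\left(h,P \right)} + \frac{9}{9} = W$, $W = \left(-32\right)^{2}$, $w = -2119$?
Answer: $1023 - 7 i \sqrt{43} \approx 1023.0 - 45.902 i$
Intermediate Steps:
$W = 1024$
$m{\left(h,P \right)} = 1023$ ($m{\left(h,P \right)} = -1 + 1024 = 1023$)
$c{\left(Z \right)} = 12$ ($c{\left(Z \right)} = \frac{24 Z}{2 Z} = 24 Z \frac{1}{2 Z} = 12$)
$Q{\left(a \right)} = \sqrt{12 + a}$ ($Q{\left(a \right)} = \sqrt{a + 12} = \sqrt{12 + a}$)
$m{\left(-964,1778 \right)} - Q{\left(w \right)} = 1023 - \sqrt{12 - 2119} = 1023 - \sqrt{-2107} = 1023 - 7 i \sqrt{43}$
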